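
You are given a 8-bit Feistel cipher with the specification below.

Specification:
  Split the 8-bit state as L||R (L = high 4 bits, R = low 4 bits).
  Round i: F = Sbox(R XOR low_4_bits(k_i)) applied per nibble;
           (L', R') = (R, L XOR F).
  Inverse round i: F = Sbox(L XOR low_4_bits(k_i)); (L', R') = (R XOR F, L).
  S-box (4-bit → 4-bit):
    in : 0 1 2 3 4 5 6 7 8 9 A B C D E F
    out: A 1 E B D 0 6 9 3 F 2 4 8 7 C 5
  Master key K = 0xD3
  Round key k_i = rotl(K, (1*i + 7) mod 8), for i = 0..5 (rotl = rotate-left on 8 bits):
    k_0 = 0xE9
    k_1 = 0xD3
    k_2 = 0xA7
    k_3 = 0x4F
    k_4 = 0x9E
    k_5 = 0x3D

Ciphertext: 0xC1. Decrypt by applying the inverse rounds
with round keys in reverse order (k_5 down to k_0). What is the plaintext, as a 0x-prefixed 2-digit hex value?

s_0 = ciphertext = 0xC1
s_1 = InvRound(s_0, k_5) = 0x0C
s_2 = InvRound(s_1, k_4) = 0x00
s_3 = InvRound(s_2, k_3) = 0x50
s_4 = InvRound(s_3, k_2) = 0xE5
s_5 = InvRound(s_4, k_1) = 0x2E
s_6 = InvRound(s_5, k_0) = 0xA2

0xA2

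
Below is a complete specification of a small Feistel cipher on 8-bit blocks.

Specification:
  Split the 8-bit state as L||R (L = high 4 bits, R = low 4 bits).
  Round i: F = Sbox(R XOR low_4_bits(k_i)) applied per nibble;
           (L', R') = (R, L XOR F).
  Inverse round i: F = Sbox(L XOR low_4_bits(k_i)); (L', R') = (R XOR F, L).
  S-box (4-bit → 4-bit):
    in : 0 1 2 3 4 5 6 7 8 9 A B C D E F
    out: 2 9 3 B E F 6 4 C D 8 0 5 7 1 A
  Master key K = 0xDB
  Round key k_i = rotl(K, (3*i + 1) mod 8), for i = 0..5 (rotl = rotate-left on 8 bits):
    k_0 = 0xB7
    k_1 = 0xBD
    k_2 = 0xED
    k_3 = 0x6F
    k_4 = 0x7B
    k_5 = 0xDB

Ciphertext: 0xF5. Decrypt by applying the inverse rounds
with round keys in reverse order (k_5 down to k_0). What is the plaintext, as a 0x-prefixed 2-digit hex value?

0xD2

s_0 = ciphertext = 0xF5
s_1 = InvRound(s_0, k_5) = 0xBF
s_2 = InvRound(s_1, k_4) = 0xDB
s_3 = InvRound(s_2, k_3) = 0x8D
s_4 = InvRound(s_3, k_2) = 0x28
s_5 = InvRound(s_4, k_1) = 0x22
s_6 = InvRound(s_5, k_0) = 0xD2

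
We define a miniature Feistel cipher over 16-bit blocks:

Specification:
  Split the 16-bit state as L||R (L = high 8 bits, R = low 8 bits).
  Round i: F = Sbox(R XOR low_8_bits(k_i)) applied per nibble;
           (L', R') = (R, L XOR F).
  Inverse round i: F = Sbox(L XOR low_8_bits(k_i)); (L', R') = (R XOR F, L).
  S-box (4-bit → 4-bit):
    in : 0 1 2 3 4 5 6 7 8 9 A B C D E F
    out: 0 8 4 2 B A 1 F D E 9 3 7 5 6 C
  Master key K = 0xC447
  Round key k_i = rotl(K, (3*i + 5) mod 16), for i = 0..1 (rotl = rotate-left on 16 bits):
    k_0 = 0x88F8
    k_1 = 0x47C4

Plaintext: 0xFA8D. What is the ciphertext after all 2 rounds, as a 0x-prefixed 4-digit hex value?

s_0 = plaintext = 0xFA8D
s_1 = Round(s_0, k_0) = 0x8D00
s_2 = Round(s_1, k_1) = 0x00F6

0x00F6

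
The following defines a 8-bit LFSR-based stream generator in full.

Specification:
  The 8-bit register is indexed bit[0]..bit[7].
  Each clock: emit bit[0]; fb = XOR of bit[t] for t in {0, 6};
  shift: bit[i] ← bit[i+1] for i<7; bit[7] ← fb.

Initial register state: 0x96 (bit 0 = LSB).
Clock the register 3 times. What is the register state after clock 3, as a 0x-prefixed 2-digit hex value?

reg_0 = 0x96
clock 1: out=0, reg = 0x4B
clock 2: out=1, reg = 0x25
clock 3: out=1, reg = 0x92

0x92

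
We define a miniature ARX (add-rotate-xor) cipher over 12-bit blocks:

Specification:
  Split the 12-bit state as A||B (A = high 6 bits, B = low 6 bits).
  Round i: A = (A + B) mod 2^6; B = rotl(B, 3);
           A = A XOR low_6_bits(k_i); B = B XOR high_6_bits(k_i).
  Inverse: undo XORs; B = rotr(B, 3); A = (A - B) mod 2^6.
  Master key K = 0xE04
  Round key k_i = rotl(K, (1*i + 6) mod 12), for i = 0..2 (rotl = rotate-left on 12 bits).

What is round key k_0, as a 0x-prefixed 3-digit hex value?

0x138

K = 0xE04
k_0 = rotl(K, (1*0+6) mod 12) = rotl(K, 6) = 0x138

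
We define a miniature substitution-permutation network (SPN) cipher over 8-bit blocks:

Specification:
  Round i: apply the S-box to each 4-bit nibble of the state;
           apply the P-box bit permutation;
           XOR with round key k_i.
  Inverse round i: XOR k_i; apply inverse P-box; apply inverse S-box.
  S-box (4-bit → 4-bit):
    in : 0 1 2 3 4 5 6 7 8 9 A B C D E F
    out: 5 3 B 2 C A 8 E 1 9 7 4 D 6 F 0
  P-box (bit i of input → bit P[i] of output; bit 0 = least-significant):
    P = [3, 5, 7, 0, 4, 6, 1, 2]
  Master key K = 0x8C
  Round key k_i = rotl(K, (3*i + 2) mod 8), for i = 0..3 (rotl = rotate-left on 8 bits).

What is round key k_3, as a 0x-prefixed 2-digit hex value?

0x64

K = 0x8C
k_0 = rotl(K, (3*0+2) mod 8) = rotl(K, 2) = 0x32
k_1 = rotl(K, (3*1+2) mod 8) = rotl(K, 5) = 0x91
k_2 = rotl(K, (3*2+2) mod 8) = rotl(K, 0) = 0x8C
k_3 = rotl(K, (3*3+2) mod 8) = rotl(K, 3) = 0x64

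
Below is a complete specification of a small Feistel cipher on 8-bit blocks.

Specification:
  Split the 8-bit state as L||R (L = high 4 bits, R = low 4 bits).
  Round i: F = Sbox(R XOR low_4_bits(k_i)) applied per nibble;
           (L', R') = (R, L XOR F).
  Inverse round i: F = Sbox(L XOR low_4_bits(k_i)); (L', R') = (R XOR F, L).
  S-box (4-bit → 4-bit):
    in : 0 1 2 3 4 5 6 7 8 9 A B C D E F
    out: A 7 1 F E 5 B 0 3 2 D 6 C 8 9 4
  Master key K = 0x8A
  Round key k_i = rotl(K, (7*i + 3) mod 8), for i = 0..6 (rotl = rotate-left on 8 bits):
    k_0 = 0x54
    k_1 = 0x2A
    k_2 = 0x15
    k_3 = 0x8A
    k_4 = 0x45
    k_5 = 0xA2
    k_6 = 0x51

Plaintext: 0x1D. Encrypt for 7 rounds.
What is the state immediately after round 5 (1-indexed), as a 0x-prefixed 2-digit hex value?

s_0 = plaintext = 0x1D
s_1 = Round(s_0, k_0) = 0xD3
s_2 = Round(s_1, k_1) = 0x3F
s_3 = Round(s_2, k_2) = 0xFE
s_4 = Round(s_3, k_3) = 0xE1
s_5 = Round(s_4, k_4) = 0x10
s_6 = Round(s_5, k_5) = 0x00
s_7 = Round(s_6, k_6) = 0x07

0x10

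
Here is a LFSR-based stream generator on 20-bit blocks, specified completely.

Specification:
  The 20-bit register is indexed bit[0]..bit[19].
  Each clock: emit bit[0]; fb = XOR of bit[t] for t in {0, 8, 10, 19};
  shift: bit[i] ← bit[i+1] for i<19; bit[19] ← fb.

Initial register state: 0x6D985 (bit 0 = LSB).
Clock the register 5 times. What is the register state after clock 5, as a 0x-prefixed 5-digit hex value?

reg_0 = 0x6D985
clock 1: out=1, reg = 0x36CC2
clock 2: out=0, reg = 0x9B661
clock 3: out=1, reg = 0xCDB30
clock 4: out=0, reg = 0x66D98
clock 5: out=0, reg = 0x336CC

0x336CC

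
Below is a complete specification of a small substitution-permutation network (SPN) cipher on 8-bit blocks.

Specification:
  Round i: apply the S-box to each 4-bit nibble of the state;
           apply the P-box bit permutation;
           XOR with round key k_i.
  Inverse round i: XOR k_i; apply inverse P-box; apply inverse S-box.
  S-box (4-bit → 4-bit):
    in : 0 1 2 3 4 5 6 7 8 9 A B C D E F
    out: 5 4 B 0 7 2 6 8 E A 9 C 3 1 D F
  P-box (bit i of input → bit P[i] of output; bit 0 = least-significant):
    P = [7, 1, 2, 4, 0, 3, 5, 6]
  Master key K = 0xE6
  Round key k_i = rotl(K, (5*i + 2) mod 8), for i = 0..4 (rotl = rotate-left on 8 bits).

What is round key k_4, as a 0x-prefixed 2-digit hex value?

0xB9

K = 0xE6
k_0 = rotl(K, (5*0+2) mod 8) = rotl(K, 2) = 0x9B
k_1 = rotl(K, (5*1+2) mod 8) = rotl(K, 7) = 0x73
k_2 = rotl(K, (5*2+2) mod 8) = rotl(K, 4) = 0x6E
k_3 = rotl(K, (5*3+2) mod 8) = rotl(K, 1) = 0xCD
k_4 = rotl(K, (5*4+2) mod 8) = rotl(K, 6) = 0xB9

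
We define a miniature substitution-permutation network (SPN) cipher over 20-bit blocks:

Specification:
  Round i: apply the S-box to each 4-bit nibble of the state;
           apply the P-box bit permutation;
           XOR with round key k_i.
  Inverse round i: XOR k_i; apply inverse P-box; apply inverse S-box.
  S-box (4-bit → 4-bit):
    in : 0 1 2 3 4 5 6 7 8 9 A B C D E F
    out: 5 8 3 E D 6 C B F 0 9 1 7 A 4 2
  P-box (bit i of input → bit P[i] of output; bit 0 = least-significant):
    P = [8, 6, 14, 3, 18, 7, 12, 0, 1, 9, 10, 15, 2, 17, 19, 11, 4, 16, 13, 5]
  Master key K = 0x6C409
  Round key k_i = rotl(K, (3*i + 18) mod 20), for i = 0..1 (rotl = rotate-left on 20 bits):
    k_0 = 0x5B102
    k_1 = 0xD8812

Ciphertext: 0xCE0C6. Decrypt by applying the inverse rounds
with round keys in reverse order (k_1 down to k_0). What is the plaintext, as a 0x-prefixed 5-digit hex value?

0x74B3F

s_0 = ciphertext = 0xCE0C6
s_1 = InvRound(s_0, k_1) = 0xCA9F5
s_2 = InvRound(s_1, k_0) = 0x74B3F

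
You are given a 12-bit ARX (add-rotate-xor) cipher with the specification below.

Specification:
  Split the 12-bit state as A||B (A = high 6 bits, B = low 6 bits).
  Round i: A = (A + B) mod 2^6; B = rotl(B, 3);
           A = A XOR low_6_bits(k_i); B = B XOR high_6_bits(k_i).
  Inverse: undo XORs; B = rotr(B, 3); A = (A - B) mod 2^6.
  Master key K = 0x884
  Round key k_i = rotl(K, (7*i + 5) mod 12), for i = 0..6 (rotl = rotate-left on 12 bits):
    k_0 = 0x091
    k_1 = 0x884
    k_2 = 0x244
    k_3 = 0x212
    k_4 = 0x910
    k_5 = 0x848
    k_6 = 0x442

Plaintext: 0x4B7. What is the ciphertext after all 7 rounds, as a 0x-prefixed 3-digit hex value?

s_0 = plaintext = 0x4B7
s_1 = Round(s_0, k_0) = 0x63C
s_2 = Round(s_1, k_1) = 0x405
s_3 = Round(s_2, k_2) = 0x461
s_4 = Round(s_3, k_3) = 0x804
s_5 = Round(s_4, k_4) = 0xD04
s_6 = Round(s_5, k_5) = 0xC01
s_7 = Round(s_6, k_6) = 0xCD9

0xCD9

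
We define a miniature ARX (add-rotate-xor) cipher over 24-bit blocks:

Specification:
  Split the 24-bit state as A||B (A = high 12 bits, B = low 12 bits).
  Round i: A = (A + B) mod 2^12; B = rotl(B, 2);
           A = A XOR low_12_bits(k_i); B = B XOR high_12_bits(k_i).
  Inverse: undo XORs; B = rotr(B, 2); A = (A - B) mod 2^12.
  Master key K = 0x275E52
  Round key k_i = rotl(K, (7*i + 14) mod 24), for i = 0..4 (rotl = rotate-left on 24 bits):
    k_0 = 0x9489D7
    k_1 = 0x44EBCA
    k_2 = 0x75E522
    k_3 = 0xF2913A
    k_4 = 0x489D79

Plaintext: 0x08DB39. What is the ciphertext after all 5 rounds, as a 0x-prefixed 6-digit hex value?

0x875002

s_0 = plaintext = 0x08DB39
s_1 = Round(s_0, k_0) = 0x2115AE
s_2 = Round(s_1, k_1) = 0xC752F7
s_3 = Round(s_2, k_2) = 0xA4EC82
s_4 = Round(s_3, k_3) = 0x7EAD22
s_5 = Round(s_4, k_4) = 0x875002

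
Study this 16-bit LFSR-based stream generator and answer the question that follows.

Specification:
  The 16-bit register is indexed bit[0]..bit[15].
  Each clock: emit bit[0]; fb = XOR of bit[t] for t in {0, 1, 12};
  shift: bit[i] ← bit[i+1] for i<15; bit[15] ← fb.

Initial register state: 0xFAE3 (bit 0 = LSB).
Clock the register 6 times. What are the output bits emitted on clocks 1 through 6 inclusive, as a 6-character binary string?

reg_0 = 0xFAE3
clock 1: out=1, reg = 0xFD71
clock 2: out=1, reg = 0x7EB8
clock 3: out=0, reg = 0xBF5C
clock 4: out=0, reg = 0xDFAE
clock 5: out=0, reg = 0x6FD7
clock 6: out=1, reg = 0x37EB

110001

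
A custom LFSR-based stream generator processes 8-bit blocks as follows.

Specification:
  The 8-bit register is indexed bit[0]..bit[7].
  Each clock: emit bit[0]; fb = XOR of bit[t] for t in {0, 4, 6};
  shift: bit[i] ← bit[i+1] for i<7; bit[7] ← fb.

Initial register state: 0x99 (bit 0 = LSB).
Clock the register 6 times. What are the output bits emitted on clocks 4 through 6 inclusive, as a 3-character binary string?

reg_0 = 0x99
clock 1: out=1, reg = 0x4C
clock 2: out=0, reg = 0xA6
clock 3: out=0, reg = 0x53
clock 4: out=1, reg = 0xA9
clock 5: out=1, reg = 0xD4
clock 6: out=0, reg = 0x6A

110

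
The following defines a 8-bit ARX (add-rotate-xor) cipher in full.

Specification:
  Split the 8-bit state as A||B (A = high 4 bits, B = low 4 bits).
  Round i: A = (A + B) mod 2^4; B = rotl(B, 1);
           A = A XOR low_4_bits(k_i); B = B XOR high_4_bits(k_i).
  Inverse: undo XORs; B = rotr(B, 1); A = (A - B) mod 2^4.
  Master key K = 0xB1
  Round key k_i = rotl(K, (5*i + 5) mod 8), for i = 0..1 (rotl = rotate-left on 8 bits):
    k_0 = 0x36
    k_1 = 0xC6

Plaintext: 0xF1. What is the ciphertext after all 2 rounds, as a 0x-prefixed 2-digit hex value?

s_0 = plaintext = 0xF1
s_1 = Round(s_0, k_0) = 0x61
s_2 = Round(s_1, k_1) = 0x1E

0x1E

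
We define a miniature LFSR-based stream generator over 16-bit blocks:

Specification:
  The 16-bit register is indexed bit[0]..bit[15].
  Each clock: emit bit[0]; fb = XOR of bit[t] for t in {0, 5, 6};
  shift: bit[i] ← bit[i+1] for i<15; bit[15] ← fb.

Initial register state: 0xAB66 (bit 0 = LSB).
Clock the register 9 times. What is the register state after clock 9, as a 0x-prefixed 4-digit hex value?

reg_0 = 0xAB66
clock 1: out=0, reg = 0x55B3
clock 2: out=1, reg = 0x2AD9
clock 3: out=1, reg = 0x156C
clock 4: out=0, reg = 0x0AB6
clock 5: out=0, reg = 0x855B
clock 6: out=1, reg = 0x42AD
clock 7: out=1, reg = 0x2156
clock 8: out=0, reg = 0x90AB
clock 9: out=1, reg = 0x4855

0x4855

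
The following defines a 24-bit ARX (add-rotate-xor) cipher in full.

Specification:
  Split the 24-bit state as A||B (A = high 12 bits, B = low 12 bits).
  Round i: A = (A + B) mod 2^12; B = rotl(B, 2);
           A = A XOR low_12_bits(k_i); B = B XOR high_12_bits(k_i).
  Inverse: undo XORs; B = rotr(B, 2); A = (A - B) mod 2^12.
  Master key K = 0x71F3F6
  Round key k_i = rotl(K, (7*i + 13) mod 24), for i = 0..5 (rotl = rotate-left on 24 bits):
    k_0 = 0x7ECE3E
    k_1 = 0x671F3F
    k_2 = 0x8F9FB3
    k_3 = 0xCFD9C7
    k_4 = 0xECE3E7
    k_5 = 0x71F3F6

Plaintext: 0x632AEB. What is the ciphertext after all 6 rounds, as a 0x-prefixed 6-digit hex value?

s_0 = plaintext = 0x632AEB
s_1 = Round(s_0, k_0) = 0xF23C42
s_2 = Round(s_1, k_1) = 0x45A77A
s_3 = Round(s_2, k_2) = 0x467510
s_4 = Round(s_3, k_3) = 0x0B08BC
s_5 = Round(s_4, k_4) = 0xA8BC3C
s_6 = Round(s_5, k_5) = 0x5317EC

0x5317EC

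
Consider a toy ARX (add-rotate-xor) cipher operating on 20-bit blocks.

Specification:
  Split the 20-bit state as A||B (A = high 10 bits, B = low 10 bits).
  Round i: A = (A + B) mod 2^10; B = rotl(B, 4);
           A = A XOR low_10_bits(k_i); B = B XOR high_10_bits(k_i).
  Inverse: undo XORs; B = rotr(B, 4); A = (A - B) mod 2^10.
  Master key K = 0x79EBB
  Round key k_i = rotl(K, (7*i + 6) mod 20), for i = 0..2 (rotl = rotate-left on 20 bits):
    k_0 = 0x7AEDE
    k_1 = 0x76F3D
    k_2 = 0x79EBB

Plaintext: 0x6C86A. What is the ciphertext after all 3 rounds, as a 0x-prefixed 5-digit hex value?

s_0 = plaintext = 0x6C86A
s_1 = Round(s_0, k_0) = 0x30B4A
s_2 = Round(s_1, k_1) = 0xCC576
s_3 = Round(s_2, k_2) = 0x87282

0x87282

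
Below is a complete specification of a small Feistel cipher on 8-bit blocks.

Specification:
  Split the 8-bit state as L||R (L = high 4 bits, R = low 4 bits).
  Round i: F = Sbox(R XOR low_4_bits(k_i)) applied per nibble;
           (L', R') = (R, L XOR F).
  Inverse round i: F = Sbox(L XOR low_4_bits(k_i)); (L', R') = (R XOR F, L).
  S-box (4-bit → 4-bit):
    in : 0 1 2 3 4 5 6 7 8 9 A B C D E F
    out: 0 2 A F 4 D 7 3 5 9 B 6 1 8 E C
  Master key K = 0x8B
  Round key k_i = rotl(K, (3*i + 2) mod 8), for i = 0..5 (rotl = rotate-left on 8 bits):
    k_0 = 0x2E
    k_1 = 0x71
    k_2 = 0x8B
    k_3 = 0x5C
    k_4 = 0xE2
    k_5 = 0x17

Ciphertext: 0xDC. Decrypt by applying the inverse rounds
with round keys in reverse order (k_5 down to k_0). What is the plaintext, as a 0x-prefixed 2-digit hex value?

0xAF

s_0 = ciphertext = 0xDC
s_1 = InvRound(s_0, k_5) = 0x7D
s_2 = InvRound(s_1, k_4) = 0x07
s_3 = InvRound(s_2, k_3) = 0x60
s_4 = InvRound(s_3, k_2) = 0x86
s_5 = InvRound(s_4, k_1) = 0xF8
s_6 = InvRound(s_5, k_0) = 0xAF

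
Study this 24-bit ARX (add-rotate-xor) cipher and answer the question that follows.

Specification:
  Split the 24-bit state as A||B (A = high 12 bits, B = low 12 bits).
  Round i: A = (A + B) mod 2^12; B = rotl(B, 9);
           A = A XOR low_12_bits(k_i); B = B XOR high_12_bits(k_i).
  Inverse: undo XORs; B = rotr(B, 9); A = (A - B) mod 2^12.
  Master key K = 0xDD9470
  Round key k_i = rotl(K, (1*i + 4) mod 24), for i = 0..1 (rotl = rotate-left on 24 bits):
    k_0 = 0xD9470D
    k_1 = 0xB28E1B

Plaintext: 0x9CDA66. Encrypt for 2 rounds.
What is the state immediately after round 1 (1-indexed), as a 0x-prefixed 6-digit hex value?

s_0 = plaintext = 0x9CDA66
s_1 = Round(s_0, k_0) = 0x33E0D8
s_2 = Round(s_1, k_1) = 0xA0DB33

0x33E0D8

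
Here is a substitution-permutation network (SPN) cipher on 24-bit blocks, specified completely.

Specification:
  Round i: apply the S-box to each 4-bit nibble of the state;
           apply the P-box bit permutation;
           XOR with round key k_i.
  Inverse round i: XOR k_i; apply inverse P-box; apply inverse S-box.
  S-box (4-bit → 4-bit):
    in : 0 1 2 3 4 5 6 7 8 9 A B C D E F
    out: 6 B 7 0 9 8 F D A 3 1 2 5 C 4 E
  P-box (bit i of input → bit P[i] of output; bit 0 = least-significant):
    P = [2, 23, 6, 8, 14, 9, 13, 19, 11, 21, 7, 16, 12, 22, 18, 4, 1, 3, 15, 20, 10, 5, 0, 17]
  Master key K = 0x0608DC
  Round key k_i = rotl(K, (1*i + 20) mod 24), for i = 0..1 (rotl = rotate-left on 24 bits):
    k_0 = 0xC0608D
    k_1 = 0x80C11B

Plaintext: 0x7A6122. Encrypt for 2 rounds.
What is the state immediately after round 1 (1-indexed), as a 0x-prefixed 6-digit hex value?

0x271EDA

s_0 = plaintext = 0x7A6122
s_1 = Round(s_0, k_0) = 0x271EDA
s_2 = Round(s_1, k_1) = 0xD875AC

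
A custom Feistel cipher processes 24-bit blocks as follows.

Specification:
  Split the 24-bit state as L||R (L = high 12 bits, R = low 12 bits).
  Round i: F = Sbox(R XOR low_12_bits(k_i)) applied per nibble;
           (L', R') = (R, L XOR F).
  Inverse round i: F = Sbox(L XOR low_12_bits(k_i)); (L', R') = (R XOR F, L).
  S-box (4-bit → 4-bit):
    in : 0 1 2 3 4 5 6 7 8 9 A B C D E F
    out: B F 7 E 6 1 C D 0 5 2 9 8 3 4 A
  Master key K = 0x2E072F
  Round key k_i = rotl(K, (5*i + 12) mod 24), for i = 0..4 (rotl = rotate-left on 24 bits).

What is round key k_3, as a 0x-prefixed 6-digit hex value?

0x703979

K = 0x2E072F
k_0 = rotl(K, (5*0+12) mod 24) = rotl(K, 12) = 0x72F2E0
k_1 = rotl(K, (5*1+12) mod 24) = rotl(K, 17) = 0x5E5C0E
k_2 = rotl(K, (5*2+12) mod 24) = rotl(K, 22) = 0xCB81CB
k_3 = rotl(K, (5*3+12) mod 24) = rotl(K, 3) = 0x703979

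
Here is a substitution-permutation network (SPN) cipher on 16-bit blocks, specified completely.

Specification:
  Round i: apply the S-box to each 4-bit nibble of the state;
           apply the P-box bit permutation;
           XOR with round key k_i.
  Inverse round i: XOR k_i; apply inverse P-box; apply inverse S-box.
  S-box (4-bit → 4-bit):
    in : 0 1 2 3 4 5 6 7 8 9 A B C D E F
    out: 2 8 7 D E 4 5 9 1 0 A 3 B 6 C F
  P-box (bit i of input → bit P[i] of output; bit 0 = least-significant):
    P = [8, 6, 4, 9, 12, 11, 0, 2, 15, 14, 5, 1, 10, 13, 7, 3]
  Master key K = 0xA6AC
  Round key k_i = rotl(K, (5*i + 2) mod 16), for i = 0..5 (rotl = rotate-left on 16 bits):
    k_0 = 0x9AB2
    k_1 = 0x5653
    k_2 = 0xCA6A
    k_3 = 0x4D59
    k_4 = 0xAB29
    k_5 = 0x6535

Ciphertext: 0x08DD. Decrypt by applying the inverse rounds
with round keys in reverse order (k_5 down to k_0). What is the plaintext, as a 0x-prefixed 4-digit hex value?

s_0 = ciphertext = 0x08DD
s_1 = InvRound(s_0, k_5) = 0xFD0B
s_2 = InvRound(s_1, k_4) = 0x8481
s_3 = InvRound(s_2, k_3) = 0xEB02
s_4 = InvRound(s_3, k_2) = 0xA59B
s_5 = InvRound(s_4, k_1) = 0x4B8C
s_6 = InvRound(s_5, k_0) = 0x1F76

0x1F76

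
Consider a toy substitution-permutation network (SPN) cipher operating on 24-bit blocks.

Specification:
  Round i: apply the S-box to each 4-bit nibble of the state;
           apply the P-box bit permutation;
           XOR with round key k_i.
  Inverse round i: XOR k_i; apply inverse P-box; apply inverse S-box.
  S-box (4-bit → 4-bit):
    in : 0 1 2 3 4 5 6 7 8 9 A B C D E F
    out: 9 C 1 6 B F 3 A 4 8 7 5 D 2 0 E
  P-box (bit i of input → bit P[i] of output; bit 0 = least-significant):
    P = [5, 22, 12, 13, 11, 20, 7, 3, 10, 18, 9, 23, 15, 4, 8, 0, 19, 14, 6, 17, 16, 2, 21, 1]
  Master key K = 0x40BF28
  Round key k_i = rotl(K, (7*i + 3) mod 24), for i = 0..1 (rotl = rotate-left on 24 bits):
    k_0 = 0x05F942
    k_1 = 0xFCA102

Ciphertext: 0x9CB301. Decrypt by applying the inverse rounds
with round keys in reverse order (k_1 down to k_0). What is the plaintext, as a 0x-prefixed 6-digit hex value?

s_0 = ciphertext = 0x9CB301
s_1 = InvRound(s_0, k_1) = 0x1E98E3
s_2 = InvRound(s_1, k_0) = 0x241E30

0x241E30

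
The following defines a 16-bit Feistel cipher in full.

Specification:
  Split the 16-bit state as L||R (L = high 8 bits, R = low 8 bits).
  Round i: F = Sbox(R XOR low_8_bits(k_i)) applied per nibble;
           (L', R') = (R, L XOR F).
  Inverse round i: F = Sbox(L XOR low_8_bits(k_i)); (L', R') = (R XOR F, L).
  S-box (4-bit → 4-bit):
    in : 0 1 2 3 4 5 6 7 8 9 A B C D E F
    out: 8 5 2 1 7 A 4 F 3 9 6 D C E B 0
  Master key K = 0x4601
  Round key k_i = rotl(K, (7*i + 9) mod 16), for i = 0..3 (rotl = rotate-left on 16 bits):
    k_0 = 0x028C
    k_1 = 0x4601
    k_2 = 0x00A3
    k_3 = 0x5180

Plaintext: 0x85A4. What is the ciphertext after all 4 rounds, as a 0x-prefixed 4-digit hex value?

0xE581

s_0 = plaintext = 0x85A4
s_1 = Round(s_0, k_0) = 0xA4A6
s_2 = Round(s_1, k_1) = 0xA6CB
s_3 = Round(s_2, k_2) = 0xCBE5
s_4 = Round(s_3, k_3) = 0xE581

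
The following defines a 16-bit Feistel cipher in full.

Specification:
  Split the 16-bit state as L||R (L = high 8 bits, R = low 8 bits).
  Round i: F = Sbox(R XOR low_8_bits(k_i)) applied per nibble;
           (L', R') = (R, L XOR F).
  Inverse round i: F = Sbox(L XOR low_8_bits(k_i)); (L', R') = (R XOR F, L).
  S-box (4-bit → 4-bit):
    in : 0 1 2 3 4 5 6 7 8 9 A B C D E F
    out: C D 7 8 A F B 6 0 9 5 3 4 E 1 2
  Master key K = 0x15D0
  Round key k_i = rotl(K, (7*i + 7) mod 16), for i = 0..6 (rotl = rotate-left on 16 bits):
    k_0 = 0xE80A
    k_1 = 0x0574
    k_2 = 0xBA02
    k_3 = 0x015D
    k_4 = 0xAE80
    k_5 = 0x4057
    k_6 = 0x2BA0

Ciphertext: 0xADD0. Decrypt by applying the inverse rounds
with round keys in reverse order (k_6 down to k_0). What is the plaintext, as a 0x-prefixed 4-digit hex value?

0x3A2A

s_0 = ciphertext = 0xADD0
s_1 = InvRound(s_0, k_6) = 0x1EAD
s_2 = InvRound(s_1, k_5) = 0x041E
s_3 = InvRound(s_2, k_4) = 0x1404
s_4 = InvRound(s_3, k_3) = 0xAD14
s_5 = InvRound(s_4, k_2) = 0x46AD
s_6 = InvRound(s_5, k_1) = 0x2A46
s_7 = InvRound(s_6, k_0) = 0x3A2A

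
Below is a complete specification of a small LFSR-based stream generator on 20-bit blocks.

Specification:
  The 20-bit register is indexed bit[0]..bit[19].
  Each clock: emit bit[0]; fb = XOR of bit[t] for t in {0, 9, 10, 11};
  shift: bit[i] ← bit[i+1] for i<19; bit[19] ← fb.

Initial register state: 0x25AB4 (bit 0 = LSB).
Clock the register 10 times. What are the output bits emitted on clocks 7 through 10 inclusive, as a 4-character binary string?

reg_0 = 0x25AB4
clock 1: out=0, reg = 0x12D5A
clock 2: out=0, reg = 0x096AD
clock 3: out=1, reg = 0x84B56
clock 4: out=0, reg = 0x425AB
clock 5: out=1, reg = 0x212D5
clock 6: out=1, reg = 0x1096A
clock 7: out=0, reg = 0x884B5
clock 8: out=1, reg = 0x4425A
clock 9: out=0, reg = 0xA212D
clock 10: out=1, reg = 0xD1096

0101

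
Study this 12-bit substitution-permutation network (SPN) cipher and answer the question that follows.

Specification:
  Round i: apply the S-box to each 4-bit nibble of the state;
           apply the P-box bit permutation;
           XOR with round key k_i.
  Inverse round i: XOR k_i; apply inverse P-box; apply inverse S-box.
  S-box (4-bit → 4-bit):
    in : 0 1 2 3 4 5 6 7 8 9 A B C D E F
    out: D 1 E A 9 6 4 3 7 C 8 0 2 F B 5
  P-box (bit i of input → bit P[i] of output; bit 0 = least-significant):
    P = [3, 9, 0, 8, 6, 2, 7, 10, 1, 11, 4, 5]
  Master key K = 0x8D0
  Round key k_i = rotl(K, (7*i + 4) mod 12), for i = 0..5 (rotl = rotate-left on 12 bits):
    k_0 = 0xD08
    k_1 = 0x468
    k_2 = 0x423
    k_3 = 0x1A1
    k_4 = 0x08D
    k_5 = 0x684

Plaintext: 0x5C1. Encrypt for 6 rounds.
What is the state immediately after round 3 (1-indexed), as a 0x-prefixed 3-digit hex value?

s_0 = plaintext = 0x5C1
s_1 = Round(s_0, k_0) = 0x514
s_2 = Round(s_1, k_1) = 0xD30
s_3 = Round(s_2, k_2) = 0x91C
s_4 = Round(s_3, k_3) = 0x3D1
s_5 = Round(s_4, k_4) = 0xC61
s_6 = Round(s_5, k_5) = 0xE0C

0x91C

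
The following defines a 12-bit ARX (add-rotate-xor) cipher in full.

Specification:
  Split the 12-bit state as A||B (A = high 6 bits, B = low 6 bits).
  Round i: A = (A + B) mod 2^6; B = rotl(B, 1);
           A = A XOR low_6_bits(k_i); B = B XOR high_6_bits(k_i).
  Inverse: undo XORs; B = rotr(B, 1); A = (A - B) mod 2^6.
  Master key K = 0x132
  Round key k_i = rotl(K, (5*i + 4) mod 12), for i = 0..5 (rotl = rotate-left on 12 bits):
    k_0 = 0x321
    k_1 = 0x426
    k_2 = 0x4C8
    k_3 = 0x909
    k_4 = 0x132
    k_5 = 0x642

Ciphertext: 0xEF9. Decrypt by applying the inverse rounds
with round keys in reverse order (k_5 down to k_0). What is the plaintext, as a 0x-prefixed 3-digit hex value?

0x5E2

s_0 = ciphertext = 0xEF9
s_1 = InvRound(s_0, k_5) = 0xA50
s_2 = InvRound(s_1, k_4) = 0x44A
s_3 = InvRound(s_2, k_3) = 0x057
s_4 = InvRound(s_3, k_2) = 0x1C2
s_5 = InvRound(s_4, k_1) = 0x609
s_6 = InvRound(s_5, k_0) = 0x5E2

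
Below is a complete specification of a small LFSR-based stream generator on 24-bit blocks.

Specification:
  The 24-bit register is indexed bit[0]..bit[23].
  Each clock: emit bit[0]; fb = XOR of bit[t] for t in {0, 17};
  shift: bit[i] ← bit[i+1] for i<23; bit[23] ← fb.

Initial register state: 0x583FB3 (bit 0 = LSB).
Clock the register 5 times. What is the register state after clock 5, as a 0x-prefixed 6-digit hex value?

reg_0 = 0x583FB3
clock 1: out=1, reg = 0xAC1FD9
clock 2: out=1, reg = 0xD60FEC
clock 3: out=0, reg = 0xEB07F6
clock 4: out=0, reg = 0xF583FB
clock 5: out=1, reg = 0xFAC1FD

0xFAC1FD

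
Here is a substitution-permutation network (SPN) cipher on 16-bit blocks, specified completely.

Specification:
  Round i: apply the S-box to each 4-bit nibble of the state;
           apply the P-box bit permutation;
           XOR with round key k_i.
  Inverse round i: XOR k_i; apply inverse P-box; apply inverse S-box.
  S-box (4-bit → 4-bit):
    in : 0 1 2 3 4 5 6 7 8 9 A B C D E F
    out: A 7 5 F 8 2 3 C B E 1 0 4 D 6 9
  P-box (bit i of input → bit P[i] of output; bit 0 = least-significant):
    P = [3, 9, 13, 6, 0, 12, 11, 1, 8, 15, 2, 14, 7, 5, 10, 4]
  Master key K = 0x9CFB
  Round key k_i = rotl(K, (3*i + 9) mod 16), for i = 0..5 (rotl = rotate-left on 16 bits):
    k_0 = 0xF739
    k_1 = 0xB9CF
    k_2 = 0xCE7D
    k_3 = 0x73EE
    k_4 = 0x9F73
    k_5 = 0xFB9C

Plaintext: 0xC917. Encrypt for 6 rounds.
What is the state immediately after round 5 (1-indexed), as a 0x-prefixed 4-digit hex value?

s_0 = plaintext = 0xC917
s_1 = Round(s_0, k_0) = 0x0B7C
s_2 = Round(s_1, k_1) = 0x91FD
s_3 = Round(s_2, k_2) = 0x6B02
s_4 = Round(s_3, k_3) = 0x4344
s_5 = Round(s_4, k_4) = 0x5E25
s_6 = Round(s_5, k_5) = 0x71B9

0x5E25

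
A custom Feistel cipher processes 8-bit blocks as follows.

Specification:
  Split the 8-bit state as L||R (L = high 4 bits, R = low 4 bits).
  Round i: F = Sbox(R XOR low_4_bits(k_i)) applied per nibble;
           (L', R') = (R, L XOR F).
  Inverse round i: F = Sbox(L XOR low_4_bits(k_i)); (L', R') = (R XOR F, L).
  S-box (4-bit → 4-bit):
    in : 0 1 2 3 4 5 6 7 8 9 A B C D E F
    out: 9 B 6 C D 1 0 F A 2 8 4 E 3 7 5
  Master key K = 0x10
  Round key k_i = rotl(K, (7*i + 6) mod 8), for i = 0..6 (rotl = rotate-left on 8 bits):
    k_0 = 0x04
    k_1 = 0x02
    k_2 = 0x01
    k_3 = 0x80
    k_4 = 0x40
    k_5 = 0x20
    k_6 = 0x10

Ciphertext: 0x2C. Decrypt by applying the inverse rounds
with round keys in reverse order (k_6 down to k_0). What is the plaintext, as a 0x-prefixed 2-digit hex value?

s_0 = ciphertext = 0x2C
s_1 = InvRound(s_0, k_6) = 0xA2
s_2 = InvRound(s_1, k_5) = 0xAA
s_3 = InvRound(s_2, k_4) = 0x2A
s_4 = InvRound(s_3, k_3) = 0xC2
s_5 = InvRound(s_4, k_2) = 0x1C
s_6 = InvRound(s_5, k_1) = 0x01
s_7 = InvRound(s_6, k_0) = 0xC0

0xC0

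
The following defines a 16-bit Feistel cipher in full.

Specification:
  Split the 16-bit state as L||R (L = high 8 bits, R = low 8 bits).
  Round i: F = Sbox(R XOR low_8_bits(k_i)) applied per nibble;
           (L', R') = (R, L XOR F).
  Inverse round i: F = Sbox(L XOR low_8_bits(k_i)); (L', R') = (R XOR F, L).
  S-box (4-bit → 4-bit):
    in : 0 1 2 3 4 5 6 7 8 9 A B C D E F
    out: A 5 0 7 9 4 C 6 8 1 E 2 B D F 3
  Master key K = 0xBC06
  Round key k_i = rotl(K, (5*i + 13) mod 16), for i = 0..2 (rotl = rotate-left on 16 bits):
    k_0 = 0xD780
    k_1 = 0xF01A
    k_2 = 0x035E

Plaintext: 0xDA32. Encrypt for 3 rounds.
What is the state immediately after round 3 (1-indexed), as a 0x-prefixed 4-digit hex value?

0xC8E6

s_0 = plaintext = 0xDA32
s_1 = Round(s_0, k_0) = 0x32FA
s_2 = Round(s_1, k_1) = 0xFAC8
s_3 = Round(s_2, k_2) = 0xC8E6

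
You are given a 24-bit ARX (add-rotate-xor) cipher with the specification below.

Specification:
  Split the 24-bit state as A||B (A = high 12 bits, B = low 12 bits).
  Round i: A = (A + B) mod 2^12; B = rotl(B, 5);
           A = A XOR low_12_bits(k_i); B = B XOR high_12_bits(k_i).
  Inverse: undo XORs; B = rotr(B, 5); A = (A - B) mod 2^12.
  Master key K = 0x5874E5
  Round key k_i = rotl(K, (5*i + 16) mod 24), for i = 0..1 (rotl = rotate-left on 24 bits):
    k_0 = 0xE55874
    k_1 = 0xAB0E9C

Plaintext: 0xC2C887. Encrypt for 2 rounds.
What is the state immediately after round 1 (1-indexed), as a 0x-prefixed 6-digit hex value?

s_0 = plaintext = 0xC2C887
s_1 = Round(s_0, k_0) = 0xCC7EA4
s_2 = Round(s_1, k_1) = 0x5F7E2D

0xCC7EA4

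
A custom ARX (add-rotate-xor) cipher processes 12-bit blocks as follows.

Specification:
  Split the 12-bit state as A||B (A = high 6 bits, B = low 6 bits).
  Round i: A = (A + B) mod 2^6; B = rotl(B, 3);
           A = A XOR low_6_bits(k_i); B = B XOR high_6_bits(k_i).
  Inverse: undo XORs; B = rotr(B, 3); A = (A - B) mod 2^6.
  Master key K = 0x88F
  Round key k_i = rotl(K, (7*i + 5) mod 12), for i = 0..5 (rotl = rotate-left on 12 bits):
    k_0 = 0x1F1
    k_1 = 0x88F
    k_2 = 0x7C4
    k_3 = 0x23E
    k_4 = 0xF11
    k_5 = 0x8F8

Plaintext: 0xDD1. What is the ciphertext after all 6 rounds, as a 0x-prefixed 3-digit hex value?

s_0 = plaintext = 0xDD1
s_1 = Round(s_0, k_0) = 0xE4D
s_2 = Round(s_1, k_1) = 0x24B
s_3 = Round(s_2, k_2) = 0x406
s_4 = Round(s_3, k_3) = 0xA38
s_5 = Round(s_4, k_4) = 0xC7B
s_6 = Round(s_5, k_5) = 0x53C

0x53C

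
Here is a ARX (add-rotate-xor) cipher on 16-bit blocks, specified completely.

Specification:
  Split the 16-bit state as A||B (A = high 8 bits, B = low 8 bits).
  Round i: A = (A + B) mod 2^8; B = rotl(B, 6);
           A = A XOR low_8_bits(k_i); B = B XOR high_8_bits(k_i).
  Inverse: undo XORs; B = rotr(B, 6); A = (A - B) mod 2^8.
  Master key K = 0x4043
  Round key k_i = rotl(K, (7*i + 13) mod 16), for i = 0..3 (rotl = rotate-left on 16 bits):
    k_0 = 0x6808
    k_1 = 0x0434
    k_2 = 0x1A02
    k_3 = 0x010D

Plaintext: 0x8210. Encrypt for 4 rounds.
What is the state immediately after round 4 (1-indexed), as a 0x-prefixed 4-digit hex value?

s_0 = plaintext = 0x8210
s_1 = Round(s_0, k_0) = 0x9A6C
s_2 = Round(s_1, k_1) = 0x321F
s_3 = Round(s_2, k_2) = 0x53DD
s_4 = Round(s_3, k_3) = 0x3D76

0x3D76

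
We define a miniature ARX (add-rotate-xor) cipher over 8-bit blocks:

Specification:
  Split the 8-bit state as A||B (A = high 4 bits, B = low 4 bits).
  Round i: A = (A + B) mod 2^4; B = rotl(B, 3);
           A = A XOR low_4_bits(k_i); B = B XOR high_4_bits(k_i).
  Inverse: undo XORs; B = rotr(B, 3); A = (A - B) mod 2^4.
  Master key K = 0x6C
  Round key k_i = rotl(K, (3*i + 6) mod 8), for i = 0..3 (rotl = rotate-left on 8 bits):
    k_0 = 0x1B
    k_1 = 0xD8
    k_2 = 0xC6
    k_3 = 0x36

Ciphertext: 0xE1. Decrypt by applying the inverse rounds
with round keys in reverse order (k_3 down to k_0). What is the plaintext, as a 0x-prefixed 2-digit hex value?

0xA1

s_0 = ciphertext = 0xE1
s_1 = InvRound(s_0, k_3) = 0x44
s_2 = InvRound(s_1, k_2) = 0x11
s_3 = InvRound(s_2, k_1) = 0x09
s_4 = InvRound(s_3, k_0) = 0xA1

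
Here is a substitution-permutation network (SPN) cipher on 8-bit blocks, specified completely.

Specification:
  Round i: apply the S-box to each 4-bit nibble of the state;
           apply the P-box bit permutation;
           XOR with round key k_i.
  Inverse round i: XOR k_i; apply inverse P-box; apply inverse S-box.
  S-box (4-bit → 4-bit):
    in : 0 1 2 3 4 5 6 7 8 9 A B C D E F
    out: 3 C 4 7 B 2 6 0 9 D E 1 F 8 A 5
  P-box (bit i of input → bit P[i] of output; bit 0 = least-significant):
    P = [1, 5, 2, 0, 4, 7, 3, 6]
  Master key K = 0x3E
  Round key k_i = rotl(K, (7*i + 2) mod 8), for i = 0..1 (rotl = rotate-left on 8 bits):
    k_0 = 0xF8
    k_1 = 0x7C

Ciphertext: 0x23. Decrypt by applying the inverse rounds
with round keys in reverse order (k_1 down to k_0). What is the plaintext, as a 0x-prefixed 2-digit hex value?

0xDE

s_0 = ciphertext = 0x23
s_1 = InvRound(s_0, k_1) = 0x99
s_2 = InvRound(s_1, k_0) = 0xDE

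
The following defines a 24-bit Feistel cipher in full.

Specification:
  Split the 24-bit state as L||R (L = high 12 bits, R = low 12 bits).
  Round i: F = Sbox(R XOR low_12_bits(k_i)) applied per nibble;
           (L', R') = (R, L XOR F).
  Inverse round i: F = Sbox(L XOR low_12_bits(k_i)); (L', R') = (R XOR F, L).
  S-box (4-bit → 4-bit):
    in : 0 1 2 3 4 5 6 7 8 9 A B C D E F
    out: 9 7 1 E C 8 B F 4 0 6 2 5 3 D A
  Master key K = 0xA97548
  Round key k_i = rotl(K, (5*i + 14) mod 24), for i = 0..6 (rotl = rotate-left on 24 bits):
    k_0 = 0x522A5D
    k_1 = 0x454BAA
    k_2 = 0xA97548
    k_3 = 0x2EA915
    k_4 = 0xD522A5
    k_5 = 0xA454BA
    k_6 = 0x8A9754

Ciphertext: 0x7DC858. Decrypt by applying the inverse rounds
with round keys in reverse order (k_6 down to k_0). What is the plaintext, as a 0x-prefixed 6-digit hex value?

s_0 = ciphertext = 0x7DC858
s_1 = InvRound(s_0, k_6) = 0x11C7DC
s_2 = InvRound(s_1, k_5) = 0xFB711C
s_3 = InvRound(s_2, k_4) = 0x26DFB7
s_4 = InvRound(s_3, k_3) = 0xD4326D
s_5 = InvRound(s_4, k_2) = 0x6FFD43
s_6 = InvRound(s_5, k_1) = 0xECB6FF
s_7 = InvRound(s_6, k_0) = 0xAF4ECB

0xAF4ECB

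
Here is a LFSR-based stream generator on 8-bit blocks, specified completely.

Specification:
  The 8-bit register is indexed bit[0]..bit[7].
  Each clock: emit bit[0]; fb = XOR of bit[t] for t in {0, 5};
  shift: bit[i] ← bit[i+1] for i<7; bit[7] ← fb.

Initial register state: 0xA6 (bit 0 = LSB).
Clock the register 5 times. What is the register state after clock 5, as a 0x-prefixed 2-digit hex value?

reg_0 = 0xA6
clock 1: out=0, reg = 0xD3
clock 2: out=1, reg = 0xE9
clock 3: out=1, reg = 0x74
clock 4: out=0, reg = 0xBA
clock 5: out=0, reg = 0xDD

0xDD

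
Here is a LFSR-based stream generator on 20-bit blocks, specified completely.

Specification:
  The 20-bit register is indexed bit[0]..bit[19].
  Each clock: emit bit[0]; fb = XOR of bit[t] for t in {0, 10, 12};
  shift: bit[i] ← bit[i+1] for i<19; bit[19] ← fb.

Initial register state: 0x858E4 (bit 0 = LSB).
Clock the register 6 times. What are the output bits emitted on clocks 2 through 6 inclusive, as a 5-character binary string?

01001

reg_0 = 0x858E4
clock 1: out=0, reg = 0xC2C72
clock 2: out=0, reg = 0xE1639
clock 3: out=1, reg = 0xF0B1C
clock 4: out=0, reg = 0x7858E
clock 5: out=0, reg = 0xBC2C7
clock 6: out=1, reg = 0xDE163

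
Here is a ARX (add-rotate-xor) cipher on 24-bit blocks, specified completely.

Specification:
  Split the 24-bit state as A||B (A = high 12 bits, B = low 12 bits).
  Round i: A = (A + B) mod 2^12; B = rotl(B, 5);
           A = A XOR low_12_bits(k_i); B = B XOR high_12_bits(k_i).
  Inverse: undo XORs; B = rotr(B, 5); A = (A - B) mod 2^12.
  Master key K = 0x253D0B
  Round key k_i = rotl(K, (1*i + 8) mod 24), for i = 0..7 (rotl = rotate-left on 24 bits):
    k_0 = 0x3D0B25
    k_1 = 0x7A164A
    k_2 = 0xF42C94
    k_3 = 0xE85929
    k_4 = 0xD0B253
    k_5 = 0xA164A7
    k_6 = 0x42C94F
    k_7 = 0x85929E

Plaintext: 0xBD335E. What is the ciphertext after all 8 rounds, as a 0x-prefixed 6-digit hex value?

0xB5C832

s_0 = plaintext = 0xBD335E
s_1 = Round(s_0, k_0) = 0x414816
s_2 = Round(s_1, k_1) = 0xA60571
s_3 = Round(s_2, k_2) = 0x345168
s_4 = Round(s_3, k_3) = 0xD84387
s_5 = Round(s_4, k_4) = 0x358DEC
s_6 = Round(s_5, k_5) = 0x5E378D
s_7 = Round(s_6, k_6) = 0x43F583
s_8 = Round(s_7, k_7) = 0xB5C832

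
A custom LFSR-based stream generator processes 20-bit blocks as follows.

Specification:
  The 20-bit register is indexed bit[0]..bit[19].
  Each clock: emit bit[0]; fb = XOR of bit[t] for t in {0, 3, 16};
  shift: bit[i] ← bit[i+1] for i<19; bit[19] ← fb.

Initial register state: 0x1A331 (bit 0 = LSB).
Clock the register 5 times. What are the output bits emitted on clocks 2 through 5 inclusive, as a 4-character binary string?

reg_0 = 0x1A331
clock 1: out=1, reg = 0x0D198
clock 2: out=0, reg = 0x868CC
clock 3: out=0, reg = 0xC3466
clock 4: out=0, reg = 0x61A33
clock 5: out=1, reg = 0xB0D19

0001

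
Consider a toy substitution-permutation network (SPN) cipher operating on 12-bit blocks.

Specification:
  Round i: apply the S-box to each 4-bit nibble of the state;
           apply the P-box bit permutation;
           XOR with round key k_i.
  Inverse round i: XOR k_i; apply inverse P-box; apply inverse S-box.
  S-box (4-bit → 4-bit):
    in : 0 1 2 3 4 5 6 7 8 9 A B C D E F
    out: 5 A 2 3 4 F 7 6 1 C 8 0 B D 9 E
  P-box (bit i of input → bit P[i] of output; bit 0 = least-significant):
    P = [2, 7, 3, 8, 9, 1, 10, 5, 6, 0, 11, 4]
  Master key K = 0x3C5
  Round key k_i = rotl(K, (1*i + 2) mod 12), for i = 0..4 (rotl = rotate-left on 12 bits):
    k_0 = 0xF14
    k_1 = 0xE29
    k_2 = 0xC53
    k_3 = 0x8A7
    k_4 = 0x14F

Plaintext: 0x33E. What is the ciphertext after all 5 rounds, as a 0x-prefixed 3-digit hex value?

s_0 = plaintext = 0x33E
s_1 = Round(s_0, k_0) = 0xC53
s_2 = Round(s_1, k_1) = 0x8DE
s_3 = Round(s_2, k_2) = 0xB37
s_4 = Round(s_3, k_3) = 0xA2D
s_5 = Round(s_4, k_4) = 0x051

0x051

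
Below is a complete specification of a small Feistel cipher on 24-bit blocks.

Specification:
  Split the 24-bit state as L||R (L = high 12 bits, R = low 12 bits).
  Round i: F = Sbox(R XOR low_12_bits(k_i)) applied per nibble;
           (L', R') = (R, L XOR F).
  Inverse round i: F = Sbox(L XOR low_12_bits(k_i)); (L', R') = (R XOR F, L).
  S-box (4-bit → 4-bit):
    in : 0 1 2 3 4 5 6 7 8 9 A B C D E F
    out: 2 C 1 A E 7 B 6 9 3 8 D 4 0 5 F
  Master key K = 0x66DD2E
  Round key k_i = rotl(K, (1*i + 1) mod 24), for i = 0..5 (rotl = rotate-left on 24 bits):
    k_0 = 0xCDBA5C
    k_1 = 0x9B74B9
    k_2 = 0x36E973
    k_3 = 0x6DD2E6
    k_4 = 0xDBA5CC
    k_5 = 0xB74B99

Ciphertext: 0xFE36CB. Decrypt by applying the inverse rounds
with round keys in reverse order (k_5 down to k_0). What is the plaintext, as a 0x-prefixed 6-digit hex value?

s_0 = ciphertext = 0xFE36CB
s_1 = InvRound(s_0, k_5) = 0x8A3FE3
s_2 = InvRound(s_1, k_4) = 0xF5C8A3
s_3 = InvRound(s_2, k_3) = 0x87BF5C
s_4 = InvRound(s_3, k_2) = 0x37587B
s_5 = InvRound(s_4, k_1) = 0xE3F375
s_6 = InvRound(s_5, k_0) = 0xDCFE3F

0xDCFE3F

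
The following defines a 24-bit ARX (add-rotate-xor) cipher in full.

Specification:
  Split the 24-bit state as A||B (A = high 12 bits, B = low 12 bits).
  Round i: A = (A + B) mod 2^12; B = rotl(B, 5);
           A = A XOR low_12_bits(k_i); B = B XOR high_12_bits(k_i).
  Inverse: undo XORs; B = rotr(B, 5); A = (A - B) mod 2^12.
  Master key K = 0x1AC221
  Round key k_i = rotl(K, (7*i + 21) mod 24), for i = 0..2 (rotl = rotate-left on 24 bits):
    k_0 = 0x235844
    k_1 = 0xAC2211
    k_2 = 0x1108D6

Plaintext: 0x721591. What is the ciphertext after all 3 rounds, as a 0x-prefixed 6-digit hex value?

s_0 = plaintext = 0x721591
s_1 = Round(s_0, k_0) = 0x4F601E
s_2 = Round(s_1, k_1) = 0x705902
s_3 = Round(s_2, k_2) = 0x8D1142

0x8D1142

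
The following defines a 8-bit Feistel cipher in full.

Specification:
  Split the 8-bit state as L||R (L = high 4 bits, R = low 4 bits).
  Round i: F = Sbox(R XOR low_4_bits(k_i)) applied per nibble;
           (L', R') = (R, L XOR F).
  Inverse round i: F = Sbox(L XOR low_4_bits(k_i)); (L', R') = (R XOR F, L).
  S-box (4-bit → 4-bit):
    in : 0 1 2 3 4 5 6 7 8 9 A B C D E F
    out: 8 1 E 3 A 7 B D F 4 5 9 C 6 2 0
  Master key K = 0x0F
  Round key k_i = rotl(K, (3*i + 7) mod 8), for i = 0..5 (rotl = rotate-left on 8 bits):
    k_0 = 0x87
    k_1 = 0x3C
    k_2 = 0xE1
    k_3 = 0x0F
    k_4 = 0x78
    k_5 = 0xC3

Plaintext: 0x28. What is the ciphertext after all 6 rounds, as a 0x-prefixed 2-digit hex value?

s_0 = plaintext = 0x28
s_1 = Round(s_0, k_0) = 0x82
s_2 = Round(s_1, k_1) = 0x2A
s_3 = Round(s_2, k_2) = 0xAB
s_4 = Round(s_3, k_3) = 0xB0
s_5 = Round(s_4, k_4) = 0x04
s_6 = Round(s_5, k_5) = 0x4D

0x4D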